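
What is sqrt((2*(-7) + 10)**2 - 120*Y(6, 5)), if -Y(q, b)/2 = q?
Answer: 4*sqrt(91) ≈ 38.158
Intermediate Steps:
Y(q, b) = -2*q
sqrt((2*(-7) + 10)**2 - 120*Y(6, 5)) = sqrt((2*(-7) + 10)**2 - (-240)*6) = sqrt((-14 + 10)**2 - 120*(-12)) = sqrt((-4)**2 + 1440) = sqrt(16 + 1440) = sqrt(1456) = 4*sqrt(91)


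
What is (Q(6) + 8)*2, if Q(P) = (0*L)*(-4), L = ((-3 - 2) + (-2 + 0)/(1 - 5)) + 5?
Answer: 16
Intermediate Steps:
L = ½ (L = (-5 - 2/(-4)) + 5 = (-5 - 2*(-¼)) + 5 = (-5 + ½) + 5 = -9/2 + 5 = ½ ≈ 0.50000)
Q(P) = 0 (Q(P) = (0*(½))*(-4) = 0*(-4) = 0)
(Q(6) + 8)*2 = (0 + 8)*2 = 8*2 = 16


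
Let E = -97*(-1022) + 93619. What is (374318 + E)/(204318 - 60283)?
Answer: 567071/144035 ≈ 3.9370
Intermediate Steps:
E = 192753 (E = 99134 + 93619 = 192753)
(374318 + E)/(204318 - 60283) = (374318 + 192753)/(204318 - 60283) = 567071/144035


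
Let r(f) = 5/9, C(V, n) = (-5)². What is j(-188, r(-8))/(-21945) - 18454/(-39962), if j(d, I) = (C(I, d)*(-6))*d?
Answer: -24065179/29232203 ≈ -0.82324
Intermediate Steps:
C(V, n) = 25
r(f) = 5/9 (r(f) = 5*(⅑) = 5/9)
j(d, I) = -150*d (j(d, I) = (25*(-6))*d = -150*d)
j(-188, r(-8))/(-21945) - 18454/(-39962) = -150*(-188)/(-21945) - 18454/(-39962) = 28200*(-1/21945) - 18454*(-1/39962) = -1880/1463 + 9227/19981 = -24065179/29232203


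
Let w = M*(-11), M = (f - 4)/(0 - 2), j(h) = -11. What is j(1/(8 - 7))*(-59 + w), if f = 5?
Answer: 1177/2 ≈ 588.50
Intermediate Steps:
M = -½ (M = (5 - 4)/(0 - 2) = 1/(-2) = 1*(-½) = -½ ≈ -0.50000)
w = 11/2 (w = -½*(-11) = 11/2 ≈ 5.5000)
j(1/(8 - 7))*(-59 + w) = -11*(-59 + 11/2) = -11*(-107/2) = 1177/2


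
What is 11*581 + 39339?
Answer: 45730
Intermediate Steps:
11*581 + 39339 = 6391 + 39339 = 45730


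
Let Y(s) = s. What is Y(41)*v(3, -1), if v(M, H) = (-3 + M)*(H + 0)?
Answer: 0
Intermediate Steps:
v(M, H) = H*(-3 + M) (v(M, H) = (-3 + M)*H = H*(-3 + M))
Y(41)*v(3, -1) = 41*(-(-3 + 3)) = 41*(-1*0) = 41*0 = 0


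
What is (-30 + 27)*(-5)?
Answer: 15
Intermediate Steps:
(-30 + 27)*(-5) = -3*(-5) = 15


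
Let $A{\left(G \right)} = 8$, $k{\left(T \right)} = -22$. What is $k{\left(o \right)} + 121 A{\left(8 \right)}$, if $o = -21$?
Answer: $946$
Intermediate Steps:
$k{\left(o \right)} + 121 A{\left(8 \right)} = -22 + 121 \cdot 8 = -22 + 968 = 946$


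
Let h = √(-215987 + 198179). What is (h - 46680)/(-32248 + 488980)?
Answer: -3890/38061 + I*√1113/114183 ≈ -0.1022 + 0.00029218*I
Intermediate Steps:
h = 4*I*√1113 (h = √(-17808) = 4*I*√1113 ≈ 133.45*I)
(h - 46680)/(-32248 + 488980) = (4*I*√1113 - 46680)/(-32248 + 488980) = (-46680 + 4*I*√1113)/456732 = (-46680 + 4*I*√1113)*(1/456732) = -3890/38061 + I*√1113/114183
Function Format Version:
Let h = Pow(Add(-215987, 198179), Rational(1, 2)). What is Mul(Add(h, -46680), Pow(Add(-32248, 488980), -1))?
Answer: Add(Rational(-3890, 38061), Mul(Rational(1, 114183), I, Pow(1113, Rational(1, 2)))) ≈ Add(-0.10220, Mul(0.00029218, I))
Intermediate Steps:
h = Mul(4, I, Pow(1113, Rational(1, 2))) (h = Pow(-17808, Rational(1, 2)) = Mul(4, I, Pow(1113, Rational(1, 2))) ≈ Mul(133.45, I))
Mul(Add(h, -46680), Pow(Add(-32248, 488980), -1)) = Mul(Add(Mul(4, I, Pow(1113, Rational(1, 2))), -46680), Pow(Add(-32248, 488980), -1)) = Mul(Add(-46680, Mul(4, I, Pow(1113, Rational(1, 2)))), Pow(456732, -1)) = Mul(Add(-46680, Mul(4, I, Pow(1113, Rational(1, 2)))), Rational(1, 456732)) = Add(Rational(-3890, 38061), Mul(Rational(1, 114183), I, Pow(1113, Rational(1, 2))))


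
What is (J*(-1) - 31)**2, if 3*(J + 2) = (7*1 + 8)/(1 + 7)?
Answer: 56169/64 ≈ 877.64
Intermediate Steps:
J = -11/8 (J = -2 + ((7*1 + 8)/(1 + 7))/3 = -2 + ((7 + 8)/8)/3 = -2 + (15*(1/8))/3 = -2 + (1/3)*(15/8) = -2 + 5/8 = -11/8 ≈ -1.3750)
(J*(-1) - 31)**2 = (-11/8*(-1) - 31)**2 = (11/8 - 31)**2 = (-237/8)**2 = 56169/64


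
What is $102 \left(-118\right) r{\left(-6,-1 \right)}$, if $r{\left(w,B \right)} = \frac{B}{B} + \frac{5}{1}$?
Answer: $-72216$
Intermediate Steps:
$r{\left(w,B \right)} = 6$ ($r{\left(w,B \right)} = 1 + 5 \cdot 1 = 1 + 5 = 6$)
$102 \left(-118\right) r{\left(-6,-1 \right)} = 102 \left(-118\right) 6 = \left(-12036\right) 6 = -72216$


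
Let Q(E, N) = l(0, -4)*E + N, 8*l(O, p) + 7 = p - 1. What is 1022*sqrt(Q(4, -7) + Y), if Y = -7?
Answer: 2044*I*sqrt(5) ≈ 4570.5*I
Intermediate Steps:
l(O, p) = -1 + p/8 (l(O, p) = -7/8 + (p - 1)/8 = -7/8 + (-1 + p)/8 = -7/8 + (-1/8 + p/8) = -1 + p/8)
Q(E, N) = N - 3*E/2 (Q(E, N) = (-1 + (1/8)*(-4))*E + N = (-1 - 1/2)*E + N = -3*E/2 + N = N - 3*E/2)
1022*sqrt(Q(4, -7) + Y) = 1022*sqrt((-7 - 3/2*4) - 7) = 1022*sqrt((-7 - 6) - 7) = 1022*sqrt(-13 - 7) = 1022*sqrt(-20) = 1022*(2*I*sqrt(5)) = 2044*I*sqrt(5)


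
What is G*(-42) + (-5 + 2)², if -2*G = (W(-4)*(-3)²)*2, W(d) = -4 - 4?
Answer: -3015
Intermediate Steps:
W(d) = -8
G = 72 (G = -(-8*(-3)²)*2/2 = -(-8*9)*2/2 = -(-36)*2 = -½*(-144) = 72)
G*(-42) + (-5 + 2)² = 72*(-42) + (-5 + 2)² = -3024 + (-3)² = -3024 + 9 = -3015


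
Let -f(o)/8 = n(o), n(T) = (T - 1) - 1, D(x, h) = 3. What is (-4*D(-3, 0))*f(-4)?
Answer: -576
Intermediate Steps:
n(T) = -2 + T (n(T) = (-1 + T) - 1 = -2 + T)
f(o) = 16 - 8*o (f(o) = -8*(-2 + o) = 16 - 8*o)
(-4*D(-3, 0))*f(-4) = (-4*3)*(16 - 8*(-4)) = -12*(16 + 32) = -12*48 = -576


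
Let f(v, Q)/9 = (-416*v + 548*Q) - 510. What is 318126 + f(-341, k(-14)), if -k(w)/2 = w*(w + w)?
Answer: -2276448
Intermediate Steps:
k(w) = -4*w**2 (k(w) = -2*w*(w + w) = -2*w*2*w = -4*w**2)
f(v, Q) = -4590 - 3744*v + 4932*Q (f(v, Q) = 9*((-416*v + 548*Q) - 510) = 9*(-510 - 416*v + 548*Q) = -4590 - 3744*v + 4932*Q)
318126 + f(-341, k(-14)) = 318126 + (-4590 - 3744*(-341) + 4932*(-4*(-14)**2)) = 318126 + (-4590 + 1276704 + 4932*(-4*196)) = 318126 + (-4590 + 1276704 + 4932*(-784)) = 318126 + (-4590 + 1276704 - 3866688) = 318126 - 2594574 = -2276448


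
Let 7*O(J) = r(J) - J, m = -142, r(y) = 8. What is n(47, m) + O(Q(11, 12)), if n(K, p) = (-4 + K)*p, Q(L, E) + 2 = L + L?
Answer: -42754/7 ≈ -6107.7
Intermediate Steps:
Q(L, E) = -2 + 2*L (Q(L, E) = -2 + (L + L) = -2 + 2*L)
n(K, p) = p*(-4 + K)
O(J) = 8/7 - J/7 (O(J) = (8 - J)/7 = 8/7 - J/7)
n(47, m) + O(Q(11, 12)) = -142*(-4 + 47) + (8/7 - (-2 + 2*11)/7) = -142*43 + (8/7 - (-2 + 22)/7) = -6106 + (8/7 - 1/7*20) = -6106 + (8/7 - 20/7) = -6106 - 12/7 = -42754/7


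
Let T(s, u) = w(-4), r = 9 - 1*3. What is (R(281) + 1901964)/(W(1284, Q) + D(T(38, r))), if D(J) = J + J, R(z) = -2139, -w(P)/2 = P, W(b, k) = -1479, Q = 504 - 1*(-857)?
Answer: -1899825/1463 ≈ -1298.6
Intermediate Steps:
r = 6 (r = 9 - 3 = 6)
Q = 1361 (Q = 504 + 857 = 1361)
w(P) = -2*P
T(s, u) = 8 (T(s, u) = -2*(-4) = 8)
D(J) = 2*J
(R(281) + 1901964)/(W(1284, Q) + D(T(38, r))) = (-2139 + 1901964)/(-1479 + 2*8) = 1899825/(-1479 + 16) = 1899825/(-1463) = 1899825*(-1/1463) = -1899825/1463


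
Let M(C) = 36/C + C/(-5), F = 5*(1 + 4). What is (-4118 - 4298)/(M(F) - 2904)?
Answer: 210400/72689 ≈ 2.8945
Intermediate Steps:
F = 25 (F = 5*5 = 25)
M(C) = 36/C - C/5 (M(C) = 36/C + C*(-⅕) = 36/C - C/5)
(-4118 - 4298)/(M(F) - 2904) = (-4118 - 4298)/((36/25 - ⅕*25) - 2904) = -8416/((36*(1/25) - 5) - 2904) = -8416/((36/25 - 5) - 2904) = -8416/(-89/25 - 2904) = -8416/(-72689/25) = -8416*(-25/72689) = 210400/72689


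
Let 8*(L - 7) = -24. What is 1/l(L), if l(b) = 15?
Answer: 1/15 ≈ 0.066667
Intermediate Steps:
L = 4 (L = 7 + (1/8)*(-24) = 7 - 3 = 4)
1/l(L) = 1/15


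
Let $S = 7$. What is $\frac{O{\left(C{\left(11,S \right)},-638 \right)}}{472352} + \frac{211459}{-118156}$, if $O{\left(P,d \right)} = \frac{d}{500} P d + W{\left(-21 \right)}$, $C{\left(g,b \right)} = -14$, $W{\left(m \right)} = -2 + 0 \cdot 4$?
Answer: $- \frac{197714783641}{109006294750} \approx -1.8138$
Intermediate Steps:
$W{\left(m \right)} = -2$ ($W{\left(m \right)} = -2 + 0 = -2$)
$O{\left(P,d \right)} = -2 + \frac{P d^{2}}{500}$ ($O{\left(P,d \right)} = \frac{d}{500} P d - 2 = \frac{P d}{500} d - 2 = \frac{P d^{2}}{500} - 2 = -2 + \frac{P d^{2}}{500}$)
$\frac{O{\left(C{\left(11,S \right)},-638 \right)}}{472352} + \frac{211459}{-118156} = \frac{-2 + \frac{1}{500} \left(-14\right) \left(-638\right)^{2}}{472352} + \frac{211459}{-118156} = \left(-2 + \frac{1}{500} \left(-14\right) 407044\right) \frac{1}{472352} + 211459 \left(- \frac{1}{118156}\right) = \left(-2 - \frac{1424654}{125}\right) \frac{1}{472352} - \frac{211459}{118156} = \left(- \frac{1424904}{125}\right) \frac{1}{472352} - \frac{211459}{118156} = - \frac{178113}{7380500} - \frac{211459}{118156} = - \frac{197714783641}{109006294750}$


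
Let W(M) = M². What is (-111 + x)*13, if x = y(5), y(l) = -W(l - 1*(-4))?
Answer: -2496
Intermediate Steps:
y(l) = -(4 + l)² (y(l) = -(l - 1*(-4))² = -(l + 4)² = -(4 + l)²)
x = -81 (x = -(4 + 5)² = -1*9² = -1*81 = -81)
(-111 + x)*13 = (-111 - 81)*13 = -192*13 = -2496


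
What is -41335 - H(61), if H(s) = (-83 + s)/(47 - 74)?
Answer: -1116067/27 ≈ -41336.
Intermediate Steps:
H(s) = 83/27 - s/27 (H(s) = (-83 + s)/(-27) = (-83 + s)*(-1/27) = 83/27 - s/27)
-41335 - H(61) = -41335 - (83/27 - 1/27*61) = -41335 - (83/27 - 61/27) = -41335 - 1*22/27 = -41335 - 22/27 = -1116067/27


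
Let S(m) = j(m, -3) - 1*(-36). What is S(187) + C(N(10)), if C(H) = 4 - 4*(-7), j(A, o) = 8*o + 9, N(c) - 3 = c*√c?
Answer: 53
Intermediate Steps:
N(c) = 3 + c^(3/2) (N(c) = 3 + c*√c = 3 + c^(3/2))
j(A, o) = 9 + 8*o
S(m) = 21 (S(m) = (9 + 8*(-3)) - 1*(-36) = (9 - 24) + 36 = -15 + 36 = 21)
C(H) = 32 (C(H) = 4 + 28 = 32)
S(187) + C(N(10)) = 21 + 32 = 53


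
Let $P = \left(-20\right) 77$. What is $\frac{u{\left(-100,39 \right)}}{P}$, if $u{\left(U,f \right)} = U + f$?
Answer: $\frac{61}{1540} \approx 0.03961$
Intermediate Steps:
$P = -1540$
$\frac{u{\left(-100,39 \right)}}{P} = \frac{-100 + 39}{-1540} = \left(-61\right) \left(- \frac{1}{1540}\right) = \frac{61}{1540}$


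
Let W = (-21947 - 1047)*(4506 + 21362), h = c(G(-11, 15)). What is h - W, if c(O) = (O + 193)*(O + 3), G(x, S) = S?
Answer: 594812536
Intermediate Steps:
c(O) = (3 + O)*(193 + O) (c(O) = (193 + O)*(3 + O) = (3 + O)*(193 + O))
h = 3744 (h = 579 + 15**2 + 196*15 = 579 + 225 + 2940 = 3744)
W = -594808792 (W = -22994*25868 = -594808792)
h - W = 3744 - 1*(-594808792) = 3744 + 594808792 = 594812536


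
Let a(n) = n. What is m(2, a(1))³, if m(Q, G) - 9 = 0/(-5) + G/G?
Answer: 1000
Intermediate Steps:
m(Q, G) = 10 (m(Q, G) = 9 + (0/(-5) + G/G) = 9 + (0*(-⅕) + 1) = 9 + (0 + 1) = 9 + 1 = 10)
m(2, a(1))³ = 10³ = 1000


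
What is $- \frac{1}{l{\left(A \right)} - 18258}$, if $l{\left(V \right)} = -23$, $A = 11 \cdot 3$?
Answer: $\frac{1}{18281} \approx 5.4702 \cdot 10^{-5}$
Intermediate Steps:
$A = 33$
$- \frac{1}{l{\left(A \right)} - 18258} = - \frac{1}{-23 - 18258} = - \frac{1}{-18281} = \left(-1\right) \left(- \frac{1}{18281}\right) = \frac{1}{18281}$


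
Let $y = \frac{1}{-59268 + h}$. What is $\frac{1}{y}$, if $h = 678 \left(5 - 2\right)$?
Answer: $-57234$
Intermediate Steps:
$h = 2034$ ($h = 678 \left(5 - 2\right) = 678 \cdot 3 = 2034$)
$y = - \frac{1}{57234}$ ($y = \frac{1}{-59268 + 2034} = \frac{1}{-57234} = - \frac{1}{57234} \approx -1.7472 \cdot 10^{-5}$)
$\frac{1}{y} = \frac{1}{- \frac{1}{57234}} = -57234$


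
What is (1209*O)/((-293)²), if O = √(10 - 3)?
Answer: 1209*√7/85849 ≈ 0.037260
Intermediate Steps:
O = √7 ≈ 2.6458
(1209*O)/((-293)²) = (1209*√7)/((-293)²) = (1209*√7)/85849 = (1209*√7)*(1/85849) = 1209*√7/85849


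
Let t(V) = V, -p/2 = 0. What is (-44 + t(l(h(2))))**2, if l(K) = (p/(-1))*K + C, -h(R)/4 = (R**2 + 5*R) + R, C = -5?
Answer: 2401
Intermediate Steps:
p = 0 (p = -2*0 = 0)
h(R) = -24*R - 4*R**2 (h(R) = -4*((R**2 + 5*R) + R) = -4*(R**2 + 6*R) = -24*R - 4*R**2)
l(K) = -5 (l(K) = (0/(-1))*K - 5 = (0*(-1))*K - 5 = 0*K - 5 = 0 - 5 = -5)
(-44 + t(l(h(2))))**2 = (-44 - 5)**2 = (-49)**2 = 2401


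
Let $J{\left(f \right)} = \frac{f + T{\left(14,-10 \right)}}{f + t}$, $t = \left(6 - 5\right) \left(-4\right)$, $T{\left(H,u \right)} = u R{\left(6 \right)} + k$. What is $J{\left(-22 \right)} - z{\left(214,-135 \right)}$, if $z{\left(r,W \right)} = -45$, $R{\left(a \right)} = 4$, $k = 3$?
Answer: $\frac{1229}{26} \approx 47.269$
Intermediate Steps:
$T{\left(H,u \right)} = 3 + 4 u$ ($T{\left(H,u \right)} = u 4 + 3 = 4 u + 3 = 3 + 4 u$)
$t = -4$ ($t = 1 \left(-4\right) = -4$)
$J{\left(f \right)} = \frac{-37 + f}{-4 + f}$ ($J{\left(f \right)} = \frac{f + \left(3 + 4 \left(-10\right)\right)}{f - 4} = \frac{f + \left(3 - 40\right)}{-4 + f} = \frac{f - 37}{-4 + f} = \frac{-37 + f}{-4 + f}$)
$J{\left(-22 \right)} - z{\left(214,-135 \right)} = \frac{-37 - 22}{-4 - 22} - -45 = \frac{1}{-26} \left(-59\right) + 45 = \left(- \frac{1}{26}\right) \left(-59\right) + 45 = \frac{59}{26} + 45 = \frac{1229}{26}$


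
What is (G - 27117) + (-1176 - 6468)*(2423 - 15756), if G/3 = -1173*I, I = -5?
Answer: 101907930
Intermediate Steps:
G = 17595 (G = 3*(-1173*(-5)) = 3*5865 = 17595)
(G - 27117) + (-1176 - 6468)*(2423 - 15756) = (17595 - 27117) + (-1176 - 6468)*(2423 - 15756) = -9522 - 7644*(-13333) = -9522 + 101917452 = 101907930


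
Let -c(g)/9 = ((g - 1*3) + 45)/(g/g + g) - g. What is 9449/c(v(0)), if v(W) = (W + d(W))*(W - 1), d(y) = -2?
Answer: -9449/114 ≈ -82.886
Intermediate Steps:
v(W) = (-1 + W)*(-2 + W) (v(W) = (W - 2)*(W - 1) = (-2 + W)*(-1 + W) = (-1 + W)*(-2 + W))
c(g) = 9*g - 9*(42 + g)/(1 + g) (c(g) = -9*(((g - 1*3) + 45)/(g/g + g) - g) = -9*(((g - 3) + 45)/(1 + g) - g) = -9*(((-3 + g) + 45)/(1 + g) - g) = -9*((42 + g)/(1 + g) - g) = -9*(-g + (42 + g)/(1 + g)) = 9*g - 9*(42 + g)/(1 + g))
9449/c(v(0)) = 9449/((9*(-42 + (2 + 0**2 - 3*0)**2)/(1 + (2 + 0**2 - 3*0)))) = 9449/((9*(-42 + (2 + 0 + 0)**2)/(1 + (2 + 0 + 0)))) = 9449/((9*(-42 + 2**2)/(1 + 2))) = 9449/((9*(-42 + 4)/3)) = 9449/((9*(1/3)*(-38))) = 9449/(-114) = 9449*(-1/114) = -9449/114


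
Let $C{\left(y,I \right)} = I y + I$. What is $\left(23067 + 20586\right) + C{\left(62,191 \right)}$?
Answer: $55686$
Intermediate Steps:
$C{\left(y,I \right)} = I + I y$
$\left(23067 + 20586\right) + C{\left(62,191 \right)} = \left(23067 + 20586\right) + 191 \left(1 + 62\right) = 43653 + 191 \cdot 63 = 43653 + 12033 = 55686$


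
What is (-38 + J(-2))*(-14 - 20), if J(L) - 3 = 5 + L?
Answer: 1088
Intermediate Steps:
J(L) = 8 + L (J(L) = 3 + (5 + L) = 8 + L)
(-38 + J(-2))*(-14 - 20) = (-38 + (8 - 2))*(-14 - 20) = (-38 + 6)*(-34) = -32*(-34) = 1088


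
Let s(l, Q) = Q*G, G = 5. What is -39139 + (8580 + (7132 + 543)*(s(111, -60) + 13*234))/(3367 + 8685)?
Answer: -225324899/6026 ≈ -37392.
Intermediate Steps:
s(l, Q) = 5*Q (s(l, Q) = Q*5 = 5*Q)
-39139 + (8580 + (7132 + 543)*(s(111, -60) + 13*234))/(3367 + 8685) = -39139 + (8580 + (7132 + 543)*(5*(-60) + 13*234))/(3367 + 8685) = -39139 + (8580 + 7675*(-300 + 3042))/12052 = -39139 + (8580 + 7675*2742)*(1/12052) = -39139 + (8580 + 21044850)*(1/12052) = -39139 + 21053430*(1/12052) = -39139 + 10526715/6026 = -225324899/6026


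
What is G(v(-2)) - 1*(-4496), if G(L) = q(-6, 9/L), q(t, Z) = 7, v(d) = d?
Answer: 4503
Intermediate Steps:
G(L) = 7
G(v(-2)) - 1*(-4496) = 7 - 1*(-4496) = 7 + 4496 = 4503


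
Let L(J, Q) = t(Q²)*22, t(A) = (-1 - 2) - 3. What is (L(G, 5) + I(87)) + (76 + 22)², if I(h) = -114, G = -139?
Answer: 9358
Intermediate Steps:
t(A) = -6 (t(A) = -3 - 3 = -6)
L(J, Q) = -132 (L(J, Q) = -6*22 = -132)
(L(G, 5) + I(87)) + (76 + 22)² = (-132 - 114) + (76 + 22)² = -246 + 98² = -246 + 9604 = 9358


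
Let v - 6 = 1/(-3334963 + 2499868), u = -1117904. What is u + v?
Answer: -933551030311/835095 ≈ -1.1179e+6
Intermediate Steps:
v = 5010569/835095 (v = 6 + 1/(-3334963 + 2499868) = 6 + 1/(-835095) = 6 - 1/835095 = 5010569/835095 ≈ 6.0000)
u + v = -1117904 + 5010569/835095 = -933551030311/835095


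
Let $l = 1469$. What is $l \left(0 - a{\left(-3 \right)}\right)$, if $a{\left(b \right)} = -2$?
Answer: $2938$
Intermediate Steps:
$l \left(0 - a{\left(-3 \right)}\right) = 1469 \left(0 - -2\right) = 1469 \left(0 + 2\right) = 1469 \cdot 2 = 2938$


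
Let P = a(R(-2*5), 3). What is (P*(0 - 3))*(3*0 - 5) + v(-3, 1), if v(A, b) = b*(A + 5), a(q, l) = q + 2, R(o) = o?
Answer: -118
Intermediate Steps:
a(q, l) = 2 + q
P = -8 (P = 2 - 2*5 = 2 - 10 = -8)
v(A, b) = b*(5 + A)
(P*(0 - 3))*(3*0 - 5) + v(-3, 1) = (-8*(0 - 3))*(3*0 - 5) + 1*(5 - 3) = (-8*(-3))*(0 - 5) + 1*2 = 24*(-5) + 2 = -120 + 2 = -118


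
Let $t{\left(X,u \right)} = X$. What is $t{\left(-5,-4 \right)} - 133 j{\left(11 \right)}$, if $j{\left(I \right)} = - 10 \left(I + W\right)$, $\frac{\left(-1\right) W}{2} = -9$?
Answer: $38565$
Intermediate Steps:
$W = 18$ ($W = \left(-2\right) \left(-9\right) = 18$)
$j{\left(I \right)} = -180 - 10 I$ ($j{\left(I \right)} = - 10 \left(I + 18\right) = - 10 \left(18 + I\right) = -180 - 10 I$)
$t{\left(-5,-4 \right)} - 133 j{\left(11 \right)} = -5 - 133 \left(-180 - 110\right) = -5 - -38570 = -5 + 38570 = 38565$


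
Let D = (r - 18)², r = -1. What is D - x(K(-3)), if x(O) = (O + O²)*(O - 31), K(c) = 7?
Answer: 1705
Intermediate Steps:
x(O) = (-31 + O)*(O + O²) (x(O) = (O + O²)*(-31 + O) = (-31 + O)*(O + O²))
D = 361 (D = (-1 - 18)² = (-19)² = 361)
D - x(K(-3)) = 361 - 7*(-31 + 7² - 30*7) = 361 - 7*(-31 + 49 - 210) = 361 - 7*(-192) = 361 - 1*(-1344) = 361 + 1344 = 1705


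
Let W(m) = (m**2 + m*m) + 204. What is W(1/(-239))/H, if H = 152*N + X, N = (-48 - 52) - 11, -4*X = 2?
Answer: -23305372/1927548145 ≈ -0.012091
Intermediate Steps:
X = -1/2 (X = -1/4*2 = -1/2 ≈ -0.50000)
W(m) = 204 + 2*m**2 (W(m) = (m**2 + m**2) + 204 = 2*m**2 + 204 = 204 + 2*m**2)
N = -111 (N = -100 - 11 = -111)
H = -33745/2 (H = 152*(-111) - 1/2 = -16872 - 1/2 = -33745/2 ≈ -16873.)
W(1/(-239))/H = (204 + 2*(1/(-239))**2)/(-33745/2) = (204 + 2*(-1/239)**2)*(-2/33745) = (204 + 2*(1/57121))*(-2/33745) = (204 + 2/57121)*(-2/33745) = (11652686/57121)*(-2/33745) = -23305372/1927548145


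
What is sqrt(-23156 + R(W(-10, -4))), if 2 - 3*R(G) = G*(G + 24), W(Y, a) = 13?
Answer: I*sqrt(209841)/3 ≈ 152.69*I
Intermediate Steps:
R(G) = 2/3 - G*(24 + G)/3 (R(G) = 2/3 - G*(G + 24)/3 = 2/3 - G*(24 + G)/3)
sqrt(-23156 + R(W(-10, -4))) = sqrt(-23156 + (2/3 - 8*13 - 1/3*13**2)) = sqrt(-23156 + (2/3 - 104 - 1/3*169)) = sqrt(-23156 + (2/3 - 104 - 169/3)) = sqrt(-23156 - 479/3) = sqrt(-69947/3) = I*sqrt(209841)/3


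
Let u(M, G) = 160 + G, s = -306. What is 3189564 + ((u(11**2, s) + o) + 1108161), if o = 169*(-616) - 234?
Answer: 4193241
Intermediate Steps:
o = -104338 (o = -104104 - 234 = -104338)
3189564 + ((u(11**2, s) + o) + 1108161) = 3189564 + (((160 - 306) - 104338) + 1108161) = 3189564 + ((-146 - 104338) + 1108161) = 3189564 + (-104484 + 1108161) = 3189564 + 1003677 = 4193241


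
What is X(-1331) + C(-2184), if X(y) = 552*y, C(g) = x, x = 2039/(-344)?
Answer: -252742967/344 ≈ -7.3472e+5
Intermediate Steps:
x = -2039/344 (x = 2039*(-1/344) = -2039/344 ≈ -5.9273)
C(g) = -2039/344
X(-1331) + C(-2184) = 552*(-1331) - 2039/344 = -734712 - 2039/344 = -252742967/344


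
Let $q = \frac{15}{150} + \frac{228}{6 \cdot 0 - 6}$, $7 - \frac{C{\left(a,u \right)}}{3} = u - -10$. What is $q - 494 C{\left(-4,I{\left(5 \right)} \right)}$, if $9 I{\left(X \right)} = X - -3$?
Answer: $\frac{171763}{30} \approx 5725.4$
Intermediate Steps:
$I{\left(X \right)} = \frac{1}{3} + \frac{X}{9}$ ($I{\left(X \right)} = \frac{X - -3}{9} = \frac{X + 3}{9} = \frac{3 + X}{9} = \frac{1}{3} + \frac{X}{9}$)
$C{\left(a,u \right)} = -9 - 3 u$ ($C{\left(a,u \right)} = 21 - 3 \left(u - -10\right) = 21 - 3 \left(u + 10\right) = 21 - 3 \left(10 + u\right) = 21 - \left(30 + 3 u\right) = -9 - 3 u$)
$q = - \frac{379}{10}$ ($q = 15 \cdot \frac{1}{150} + \frac{228}{0 - 6} = \frac{1}{10} + \frac{228}{-6} = \frac{1}{10} + 228 \left(- \frac{1}{6}\right) = \frac{1}{10} - 38 = - \frac{379}{10} \approx -37.9$)
$q - 494 C{\left(-4,I{\left(5 \right)} \right)} = - \frac{379}{10} - 494 \left(-9 - 3 \left(\frac{1}{3} + \frac{1}{9} \cdot 5\right)\right) = - \frac{379}{10} - 494 \left(-9 - 3 \left(\frac{1}{3} + \frac{5}{9}\right)\right) = - \frac{379}{10} - 494 \left(-9 - \frac{8}{3}\right) = - \frac{379}{10} - - \frac{17290}{3} = - \frac{379}{10} + \frac{17290}{3} = \frac{171763}{30}$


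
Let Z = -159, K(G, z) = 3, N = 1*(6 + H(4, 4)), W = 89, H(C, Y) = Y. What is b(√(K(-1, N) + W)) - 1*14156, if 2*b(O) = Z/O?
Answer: -14156 - 159*√23/92 ≈ -14164.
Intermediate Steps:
N = 10 (N = 1*(6 + 4) = 1*10 = 10)
b(O) = -159/(2*O) (b(O) = (-159/O)/2 = -159/(2*O))
b(√(K(-1, N) + W)) - 1*14156 = -159/(2*√(3 + 89)) - 1*14156 = -159*√23/46/2 - 14156 = -159*√23/92 - 14156 = -14156 - 159*√23/92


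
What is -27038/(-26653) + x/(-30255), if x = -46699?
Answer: 187518467/73307865 ≈ 2.5580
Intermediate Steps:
-27038/(-26653) + x/(-30255) = -27038/(-26653) - 46699/(-30255) = -27038*(-1/26653) - 46699*(-1/30255) = 2458/2423 + 46699/30255 = 187518467/73307865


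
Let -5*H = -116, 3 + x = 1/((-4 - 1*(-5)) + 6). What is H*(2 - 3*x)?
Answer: 8584/35 ≈ 245.26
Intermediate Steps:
x = -20/7 (x = -3 + 1/((-4 - 1*(-5)) + 6) = -3 + 1/((-4 + 5) + 6) = -3 + 1/(1 + 6) = -3 + 1/7 = -3 + ⅐ = -20/7 ≈ -2.8571)
H = 116/5 (H = -⅕*(-116) = 116/5 ≈ 23.200)
H*(2 - 3*x) = 116*(2 - 3*(-20/7))/5 = 116*(2 + 60/7)/5 = (116/5)*(74/7) = 8584/35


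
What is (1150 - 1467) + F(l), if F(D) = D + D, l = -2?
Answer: -321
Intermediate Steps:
F(D) = 2*D
(1150 - 1467) + F(l) = (1150 - 1467) + 2*(-2) = -317 - 4 = -321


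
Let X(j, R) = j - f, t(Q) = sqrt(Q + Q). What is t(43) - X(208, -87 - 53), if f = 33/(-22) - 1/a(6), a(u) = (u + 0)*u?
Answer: -7543/36 + sqrt(86) ≈ -200.25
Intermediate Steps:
a(u) = u**2 (a(u) = u*u = u**2)
t(Q) = sqrt(2)*sqrt(Q) (t(Q) = sqrt(2*Q) = sqrt(2)*sqrt(Q))
f = -55/36 (f = 33/(-22) - 1/(6**2) = 33*(-1/22) - 1/36 = -3/2 - 1*1/36 = -3/2 - 1/36 = -55/36 ≈ -1.5278)
X(j, R) = 55/36 + j (X(j, R) = j - 1*(-55/36) = j + 55/36 = 55/36 + j)
t(43) - X(208, -87 - 53) = sqrt(2)*sqrt(43) - (55/36 + 208) = sqrt(86) - 1*7543/36 = sqrt(86) - 7543/36 = -7543/36 + sqrt(86)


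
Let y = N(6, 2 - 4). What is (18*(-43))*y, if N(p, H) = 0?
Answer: 0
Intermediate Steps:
y = 0
(18*(-43))*y = (18*(-43))*0 = -774*0 = 0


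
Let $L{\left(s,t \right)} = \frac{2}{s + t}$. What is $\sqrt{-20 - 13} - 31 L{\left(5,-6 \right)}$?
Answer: $62 + i \sqrt{33} \approx 62.0 + 5.7446 i$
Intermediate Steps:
$\sqrt{-20 - 13} - 31 L{\left(5,-6 \right)} = \sqrt{-20 - 13} - 31 \frac{2}{5 - 6} = \sqrt{-33} - 31 \frac{2}{-1} = i \sqrt{33} - 31 \cdot 2 \left(-1\right) = i \sqrt{33} - -62 = i \sqrt{33} + 62 = 62 + i \sqrt{33}$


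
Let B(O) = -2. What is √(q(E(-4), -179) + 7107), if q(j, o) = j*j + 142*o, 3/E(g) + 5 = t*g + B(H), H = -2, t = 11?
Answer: I*√5291878/17 ≈ 135.32*I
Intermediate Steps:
E(g) = 3/(-7 + 11*g) (E(g) = 3/(-5 + (11*g - 2)) = 3/(-5 + (-2 + 11*g)) = 3/(-7 + 11*g))
q(j, o) = j² + 142*o
√(q(E(-4), -179) + 7107) = √(((3/(-7 + 11*(-4)))² + 142*(-179)) + 7107) = √(((3/(-7 - 44))² - 25418) + 7107) = √(((3/(-51))² - 25418) + 7107) = √(((3*(-1/51))² - 25418) + 7107) = √(((-1/17)² - 25418) + 7107) = √((1/289 - 25418) + 7107) = √(-7345801/289 + 7107) = √(-5291878/289) = I*√5291878/17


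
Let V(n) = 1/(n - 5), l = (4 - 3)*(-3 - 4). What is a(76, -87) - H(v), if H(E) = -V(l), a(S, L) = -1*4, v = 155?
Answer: -49/12 ≈ -4.0833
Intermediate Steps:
l = -7 (l = 1*(-7) = -7)
V(n) = 1/(-5 + n)
a(S, L) = -4
H(E) = 1/12 (H(E) = -1/(-5 - 7) = -1/(-12) = -1*(-1/12) = 1/12)
a(76, -87) - H(v) = -4 - 1*1/12 = -4 - 1/12 = -49/12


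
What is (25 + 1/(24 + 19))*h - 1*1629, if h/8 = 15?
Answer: 59073/43 ≈ 1373.8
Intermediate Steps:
h = 120 (h = 8*15 = 120)
(25 + 1/(24 + 19))*h - 1*1629 = (25 + 1/(24 + 19))*120 - 1*1629 = (25 + 1/43)*120 - 1629 = (1076/43)*120 - 1629 = 129120/43 - 1629 = 59073/43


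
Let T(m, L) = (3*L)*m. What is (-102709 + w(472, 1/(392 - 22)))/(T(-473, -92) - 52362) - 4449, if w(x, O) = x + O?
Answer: -128742147869/28928820 ≈ -4450.3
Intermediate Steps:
T(m, L) = 3*L*m
w(x, O) = O + x
(-102709 + w(472, 1/(392 - 22)))/(T(-473, -92) - 52362) - 4449 = (-102709 + (1/(392 - 22) + 472))/(3*(-92)*(-473) - 52362) - 4449 = (-102709 + (1/370 + 472))/(130548 - 52362) - 4449 = (-102709 + (1/370 + 472))/78186 - 4449 = (-102709 + 174641/370)*(1/78186) - 4449 = -37827689/370*1/78186 - 4449 = -37827689/28928820 - 4449 = -128742147869/28928820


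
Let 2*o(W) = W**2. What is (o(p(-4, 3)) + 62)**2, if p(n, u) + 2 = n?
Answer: 6400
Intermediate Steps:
p(n, u) = -2 + n
o(W) = W**2/2
(o(p(-4, 3)) + 62)**2 = ((-2 - 4)**2/2 + 62)**2 = ((1/2)*(-6)**2 + 62)**2 = ((1/2)*36 + 62)**2 = (18 + 62)**2 = 80**2 = 6400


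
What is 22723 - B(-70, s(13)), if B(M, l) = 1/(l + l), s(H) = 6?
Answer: 272675/12 ≈ 22723.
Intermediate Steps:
B(M, l) = 1/(2*l)
22723 - B(-70, s(13)) = 22723 - 1/(2*6) = 22723 - 1*1/12 = 22723 - 1/12 = 272675/12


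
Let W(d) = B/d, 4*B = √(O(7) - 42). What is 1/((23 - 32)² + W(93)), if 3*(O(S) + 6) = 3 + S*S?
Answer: 8406828/680953091 - 186*I*√69/680953091 ≈ 0.012346 - 2.2689e-6*I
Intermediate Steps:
O(S) = -5 + S²/3 (O(S) = -6 + (3 + S*S)/3 = -6 + (3 + S²)/3 = -6 + (1 + S²/3) = -5 + S²/3)
B = I*√69/6 (B = √((-5 + (⅓)*7²) - 42)/4 = √((-5 + (⅓)*49) - 42)/4 = √((-5 + 49/3) - 42)/4 = √(34/3 - 42)/4 = √(-92/3)/4 = (2*I*√69/3)/4 = I*√69/6 ≈ 1.3844*I)
W(d) = I*√69/(6*d) (W(d) = (I*√69/6)/d = I*√69/(6*d))
1/((23 - 32)² + W(93)) = 1/((23 - 32)² + (⅙)*I*√69/93) = 1/((-9)² + (⅙)*I*√69*(1/93)) = 1/(81 + I*√69/558)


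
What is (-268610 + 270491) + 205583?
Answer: 207464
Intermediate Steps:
(-268610 + 270491) + 205583 = 1881 + 205583 = 207464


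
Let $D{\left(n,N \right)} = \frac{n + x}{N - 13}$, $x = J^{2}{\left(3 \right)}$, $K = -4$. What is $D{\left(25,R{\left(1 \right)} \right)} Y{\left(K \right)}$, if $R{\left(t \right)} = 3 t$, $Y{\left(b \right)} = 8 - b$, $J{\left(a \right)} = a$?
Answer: $- \frac{204}{5} \approx -40.8$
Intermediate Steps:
$x = 9$ ($x = 3^{2} = 9$)
$D{\left(n,N \right)} = \frac{9 + n}{-13 + N}$ ($D{\left(n,N \right)} = \frac{n + 9}{N - 13} = \frac{9 + n}{-13 + N}$)
$D{\left(25,R{\left(1 \right)} \right)} Y{\left(K \right)} = \frac{9 + 25}{-13 + 3 \cdot 1} \left(8 - -4\right) = \frac{1}{-13 + 3} \cdot 34 \left(8 + 4\right) = \frac{1}{-10} \cdot 34 \cdot 12 = \left(- \frac{1}{10}\right) 34 \cdot 12 = \left(- \frac{17}{5}\right) 12 = - \frac{204}{5}$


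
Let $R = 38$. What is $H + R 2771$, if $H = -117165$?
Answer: $-11867$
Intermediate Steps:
$H + R 2771 = -117165 + 38 \cdot 2771 = -117165 + 105298 = -11867$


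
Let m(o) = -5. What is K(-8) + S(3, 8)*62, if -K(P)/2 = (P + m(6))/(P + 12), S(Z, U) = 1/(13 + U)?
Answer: 397/42 ≈ 9.4524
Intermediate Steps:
K(P) = -2*(-5 + P)/(12 + P) (K(P) = -2*(P - 5)/(P + 12) = -2*(-5 + P)/(12 + P))
K(-8) + S(3, 8)*62 = 2*(5 - 1*(-8))/(12 - 8) + 62/(13 + 8) = 2*(5 + 8)/4 + 62/21 = 2*(¼)*13 + (1/21)*62 = 13/2 + 62/21 = 397/42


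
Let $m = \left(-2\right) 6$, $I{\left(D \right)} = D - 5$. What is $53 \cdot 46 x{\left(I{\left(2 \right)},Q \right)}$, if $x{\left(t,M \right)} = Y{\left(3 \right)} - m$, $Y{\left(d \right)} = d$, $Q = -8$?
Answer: $36570$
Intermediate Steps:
$I{\left(D \right)} = -5 + D$
$m = -12$
$x{\left(t,M \right)} = 15$ ($x{\left(t,M \right)} = 3 - -12 = 3 + 12 = 15$)
$53 \cdot 46 x{\left(I{\left(2 \right)},Q \right)} = 53 \cdot 46 \cdot 15 = 2438 \cdot 15 = 36570$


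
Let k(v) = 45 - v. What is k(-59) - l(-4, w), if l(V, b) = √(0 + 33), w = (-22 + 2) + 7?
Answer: 104 - √33 ≈ 98.255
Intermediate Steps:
w = -13 (w = -20 + 7 = -13)
l(V, b) = √33
k(-59) - l(-4, w) = (45 - 1*(-59)) - √33 = (45 + 59) - √33 = 104 - √33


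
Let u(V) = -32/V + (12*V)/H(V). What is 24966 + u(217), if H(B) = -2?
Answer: 5135056/217 ≈ 23664.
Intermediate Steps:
u(V) = -32/V - 6*V (u(V) = -32/V + (12*V)/(-2) = -32/V + (12*V)*(-½) = -32/V - 6*V)
24966 + u(217) = 24966 + (-32/217 - 6*217) = 24966 + (-32*1/217 - 1302) = 24966 + (-32/217 - 1302) = 24966 - 282566/217 = 5135056/217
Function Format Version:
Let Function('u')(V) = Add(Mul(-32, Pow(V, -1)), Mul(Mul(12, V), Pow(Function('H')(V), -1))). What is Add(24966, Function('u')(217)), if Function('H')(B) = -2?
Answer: Rational(5135056, 217) ≈ 23664.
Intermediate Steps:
Function('u')(V) = Add(Mul(-32, Pow(V, -1)), Mul(-6, V)) (Function('u')(V) = Add(Mul(-32, Pow(V, -1)), Mul(Mul(12, V), Pow(-2, -1))) = Add(Mul(-32, Pow(V, -1)), Mul(Mul(12, V), Rational(-1, 2))) = Add(Mul(-32, Pow(V, -1)), Mul(-6, V)))
Add(24966, Function('u')(217)) = Add(24966, Add(Mul(-32, Pow(217, -1)), Mul(-6, 217))) = Add(24966, Add(Mul(-32, Rational(1, 217)), -1302)) = Add(24966, Add(Rational(-32, 217), -1302)) = Add(24966, Rational(-282566, 217)) = Rational(5135056, 217)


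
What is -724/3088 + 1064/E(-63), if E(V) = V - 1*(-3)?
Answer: -208067/11580 ≈ -17.968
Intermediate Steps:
E(V) = 3 + V (E(V) = V + 3 = 3 + V)
-724/3088 + 1064/E(-63) = -724/3088 + 1064/(3 - 63) = -724*1/3088 + 1064/(-60) = -181/772 + 1064*(-1/60) = -181/772 - 266/15 = -208067/11580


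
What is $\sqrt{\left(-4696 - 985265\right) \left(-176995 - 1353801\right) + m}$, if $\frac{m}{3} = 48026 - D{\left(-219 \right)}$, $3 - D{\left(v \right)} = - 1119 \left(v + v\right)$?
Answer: $\sqrt{1515429953391} \approx 1.231 \cdot 10^{6}$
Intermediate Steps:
$D{\left(v \right)} = 3 + 2238 v$ ($D{\left(v \right)} = 3 - - 1119 \left(v + v\right) = 3 - - 1119 \cdot 2 v = 3 - - 2238 v = 3 + 2238 v$)
$m = 1614435$ ($m = 3 \left(48026 - \left(3 + 2238 \left(-219\right)\right)\right) = 3 \left(48026 - \left(3 - 490122\right)\right) = 3 \left(48026 - -490119\right) = 3 \left(48026 + 490119\right) = 3 \cdot 538145 = 1614435$)
$\sqrt{\left(-4696 - 985265\right) \left(-176995 - 1353801\right) + m} = \sqrt{\left(-4696 - 985265\right) \left(-176995 - 1353801\right) + 1614435} = \sqrt{\left(-989961\right) \left(-1530796\right) + 1614435} = \sqrt{1515428338956 + 1614435} = \sqrt{1515429953391}$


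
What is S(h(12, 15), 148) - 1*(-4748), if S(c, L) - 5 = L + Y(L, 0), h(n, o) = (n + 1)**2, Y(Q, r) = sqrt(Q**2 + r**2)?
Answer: 5049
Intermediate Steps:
h(n, o) = (1 + n)**2
S(c, L) = 5 + L + sqrt(L**2) (S(c, L) = 5 + (L + sqrt(L**2 + 0**2)) = 5 + (L + sqrt(L**2 + 0)) = 5 + (L + sqrt(L**2)) = 5 + L + sqrt(L**2))
S(h(12, 15), 148) - 1*(-4748) = (5 + 148 + sqrt(148**2)) - 1*(-4748) = (5 + 148 + sqrt(21904)) + 4748 = (5 + 148 + 148) + 4748 = 301 + 4748 = 5049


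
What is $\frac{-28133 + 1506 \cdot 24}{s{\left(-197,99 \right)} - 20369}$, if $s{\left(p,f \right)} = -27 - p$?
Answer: $- \frac{8011}{20199} \approx -0.3966$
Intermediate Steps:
$\frac{-28133 + 1506 \cdot 24}{s{\left(-197,99 \right)} - 20369} = \frac{-28133 + 1506 \cdot 24}{\left(-27 - -197\right) - 20369} = \frac{-28133 + 36144}{\left(-27 + 197\right) - 20369} = \frac{8011}{170 - 20369} = \frac{8011}{-20199} = 8011 \left(- \frac{1}{20199}\right) = - \frac{8011}{20199}$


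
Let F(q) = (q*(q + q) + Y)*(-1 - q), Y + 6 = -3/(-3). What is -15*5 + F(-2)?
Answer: -72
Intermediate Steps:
Y = -5 (Y = -6 - 3/(-3) = -6 - 3*(-1/3) = -6 + 1 = -5)
F(q) = (-1 - q)*(-5 + 2*q**2) (F(q) = (q*(q + q) - 5)*(-1 - q) = (q*(2*q) - 5)*(-1 - q) = (2*q**2 - 5)*(-1 - q) = (-5 + 2*q**2)*(-1 - q) = (-1 - q)*(-5 + 2*q**2))
-15*5 + F(-2) = -15*5 + (5 - 2*(-2)**2 - 2*(-2)**3 + 5*(-2)) = -75 + (5 - 2*4 - 2*(-8) - 10) = -75 + (5 - 8 + 16 - 10) = -75 + 3 = -72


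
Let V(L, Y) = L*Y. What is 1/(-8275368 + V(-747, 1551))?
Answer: -1/9433965 ≈ -1.0600e-7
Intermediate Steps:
1/(-8275368 + V(-747, 1551)) = 1/(-8275368 - 747*1551) = 1/(-8275368 - 1158597) = 1/(-9433965) = -1/9433965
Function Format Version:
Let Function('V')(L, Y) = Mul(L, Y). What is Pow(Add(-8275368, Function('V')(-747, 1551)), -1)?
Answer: Rational(-1, 9433965) ≈ -1.0600e-7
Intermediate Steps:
Pow(Add(-8275368, Function('V')(-747, 1551)), -1) = Pow(Add(-8275368, Mul(-747, 1551)), -1) = Pow(Add(-8275368, -1158597), -1) = Pow(-9433965, -1) = Rational(-1, 9433965)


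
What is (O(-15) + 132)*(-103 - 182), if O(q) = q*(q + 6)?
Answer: -76095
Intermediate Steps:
O(q) = q*(6 + q)
(O(-15) + 132)*(-103 - 182) = (-15*(6 - 15) + 132)*(-103 - 182) = (-15*(-9) + 132)*(-285) = (135 + 132)*(-285) = 267*(-285) = -76095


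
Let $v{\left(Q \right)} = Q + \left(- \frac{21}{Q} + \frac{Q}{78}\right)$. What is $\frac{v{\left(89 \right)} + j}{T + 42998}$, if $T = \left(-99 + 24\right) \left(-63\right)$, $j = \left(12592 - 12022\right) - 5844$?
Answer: $- \frac{35987987}{331293066} \approx -0.10863$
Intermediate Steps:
$j = -5274$ ($j = 570 - 5844 = -5274$)
$T = 4725$ ($T = \left(-75\right) \left(-63\right) = 4725$)
$v{\left(Q \right)} = - \frac{21}{Q} + \frac{79 Q}{78}$ ($v{\left(Q \right)} = Q + \left(- \frac{21}{Q} + Q \frac{1}{78}\right) = Q + \left(- \frac{21}{Q} + \frac{Q}{78}\right) = - \frac{21}{Q} + \frac{79 Q}{78}$)
$\frac{v{\left(89 \right)} + j}{T + 42998} = \frac{\left(- \frac{21}{89} + \frac{79}{78} \cdot 89\right) - 5274}{4725 + 42998} = \frac{\left(\left(-21\right) \frac{1}{89} + \frac{7031}{78}\right) - 5274}{47723} = \left(\left(- \frac{21}{89} + \frac{7031}{78}\right) - 5274\right) \frac{1}{47723} = \left(\frac{624121}{6942} - 5274\right) \frac{1}{47723} = \left(- \frac{35987987}{6942}\right) \frac{1}{47723} = - \frac{35987987}{331293066}$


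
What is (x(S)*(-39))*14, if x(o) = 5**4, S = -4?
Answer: -341250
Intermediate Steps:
x(o) = 625
(x(S)*(-39))*14 = (625*(-39))*14 = -24375*14 = -341250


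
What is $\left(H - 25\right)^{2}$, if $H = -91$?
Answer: $13456$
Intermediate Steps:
$\left(H - 25\right)^{2} = \left(-91 - 25\right)^{2} = \left(-116\right)^{2} = 13456$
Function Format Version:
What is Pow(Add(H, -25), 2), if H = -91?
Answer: 13456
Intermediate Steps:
Pow(Add(H, -25), 2) = Pow(Add(-91, -25), 2) = Pow(-116, 2) = 13456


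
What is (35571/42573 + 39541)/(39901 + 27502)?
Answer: 561138188/956515973 ≈ 0.58665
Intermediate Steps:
(35571/42573 + 39541)/(39901 + 27502) = (35571*(1/42573) + 39541)/67403 = (11857/14191 + 39541)*(1/67403) = (561138188/14191)*(1/67403) = 561138188/956515973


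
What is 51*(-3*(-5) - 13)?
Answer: 102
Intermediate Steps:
51*(-3*(-5) - 13) = 51*(15 - 13) = 51*2 = 102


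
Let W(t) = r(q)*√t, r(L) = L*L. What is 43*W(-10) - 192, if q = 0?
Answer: -192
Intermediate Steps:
r(L) = L²
W(t) = 0 (W(t) = 0²*√t = 0*√t = 0)
43*W(-10) - 192 = 43*0 - 192 = 0 - 192 = -192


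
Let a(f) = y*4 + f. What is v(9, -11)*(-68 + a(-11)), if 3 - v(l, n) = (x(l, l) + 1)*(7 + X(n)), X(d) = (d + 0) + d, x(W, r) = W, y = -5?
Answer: -15147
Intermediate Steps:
a(f) = -20 + f (a(f) = -5*4 + f = -20 + f)
X(d) = 2*d (X(d) = d + d = 2*d)
v(l, n) = 3 - (1 + l)*(7 + 2*n) (v(l, n) = 3 - (l + 1)*(7 + 2*n) = 3 - (1 + l)*(7 + 2*n))
v(9, -11)*(-68 + a(-11)) = (-4 - 7*9 - 2*(-11) - 2*9*(-11))*(-68 + (-20 - 11)) = (-4 - 63 + 22 + 198)*(-68 - 31) = 153*(-99) = -15147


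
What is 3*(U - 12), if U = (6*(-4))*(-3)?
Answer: 180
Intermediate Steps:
U = 72 (U = -24*(-3) = 72)
3*(U - 12) = 3*(72 - 12) = 3*60 = 180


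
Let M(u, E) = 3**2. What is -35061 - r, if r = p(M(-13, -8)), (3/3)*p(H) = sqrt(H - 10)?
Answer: -35061 - I ≈ -35061.0 - 1.0*I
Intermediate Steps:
M(u, E) = 9
p(H) = sqrt(-10 + H) (p(H) = sqrt(H - 10) = sqrt(-10 + H))
r = I (r = sqrt(-10 + 9) = sqrt(-1) = I ≈ 1.0*I)
-35061 - r = -35061 - I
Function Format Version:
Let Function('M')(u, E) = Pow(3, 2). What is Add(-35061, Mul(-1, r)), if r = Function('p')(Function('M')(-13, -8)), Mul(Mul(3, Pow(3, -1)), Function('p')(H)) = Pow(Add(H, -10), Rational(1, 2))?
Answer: Add(-35061, Mul(-1, I)) ≈ Add(-35061., Mul(-1.0000, I))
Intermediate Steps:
Function('M')(u, E) = 9
Function('p')(H) = Pow(Add(-10, H), Rational(1, 2)) (Function('p')(H) = Pow(Add(H, -10), Rational(1, 2)) = Pow(Add(-10, H), Rational(1, 2)))
r = I (r = Pow(Add(-10, 9), Rational(1, 2)) = Pow(-1, Rational(1, 2)) = I ≈ Mul(1.0000, I))
Add(-35061, Mul(-1, r)) = Add(-35061, Mul(-1, I))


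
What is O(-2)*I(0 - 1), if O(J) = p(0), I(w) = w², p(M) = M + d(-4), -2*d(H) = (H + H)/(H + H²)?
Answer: ⅓ ≈ 0.33333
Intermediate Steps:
d(H) = -H/(H + H²) (d(H) = -(H + H)/(2*(H + H²)) = -2*H/(2*(H + H²)) = -H/(H + H²))
p(M) = ⅓ + M (p(M) = M - 1/(1 - 4) = M - 1/(-3) = M - 1*(-⅓) = M + ⅓ = ⅓ + M)
O(J) = ⅓ (O(J) = ⅓ + 0 = ⅓)
O(-2)*I(0 - 1) = (0 - 1)²/3 = (⅓)*(-1)² = (⅓)*1 = ⅓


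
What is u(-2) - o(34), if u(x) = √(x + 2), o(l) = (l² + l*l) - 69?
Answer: -2243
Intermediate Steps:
o(l) = -69 + 2*l² (o(l) = (l² + l²) - 69 = 2*l² - 69 = -69 + 2*l²)
u(x) = √(2 + x)
u(-2) - o(34) = √(2 - 2) - (-69 + 2*34²) = √0 - (-69 + 2*1156) = 0 - (-69 + 2312) = 0 - 1*2243 = 0 - 2243 = -2243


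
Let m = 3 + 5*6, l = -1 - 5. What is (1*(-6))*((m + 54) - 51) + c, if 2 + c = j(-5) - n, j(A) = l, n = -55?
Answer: -169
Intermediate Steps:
l = -6
m = 33 (m = 3 + 30 = 33)
j(A) = -6
c = 47 (c = -2 + (-6 - 1*(-55)) = -2 + (-6 + 55) = -2 + 49 = 47)
(1*(-6))*((m + 54) - 51) + c = (1*(-6))*((33 + 54) - 51) + 47 = -6*(87 - 51) + 47 = -6*36 + 47 = -216 + 47 = -169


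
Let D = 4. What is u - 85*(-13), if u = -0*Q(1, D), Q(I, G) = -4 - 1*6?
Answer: 1105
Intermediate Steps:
Q(I, G) = -10 (Q(I, G) = -4 - 6 = -10)
u = 0 (u = -0*(-10) = -1*0 = 0)
u - 85*(-13) = 0 - 85*(-13) = 0 + 1105 = 1105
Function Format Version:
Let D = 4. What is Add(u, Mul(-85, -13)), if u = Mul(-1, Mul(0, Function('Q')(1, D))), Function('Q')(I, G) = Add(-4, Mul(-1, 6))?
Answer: 1105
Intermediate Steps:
Function('Q')(I, G) = -10 (Function('Q')(I, G) = Add(-4, -6) = -10)
u = 0 (u = Mul(-1, Mul(0, -10)) = Mul(-1, 0) = 0)
Add(u, Mul(-85, -13)) = Add(0, Mul(-85, -13)) = Add(0, 1105) = 1105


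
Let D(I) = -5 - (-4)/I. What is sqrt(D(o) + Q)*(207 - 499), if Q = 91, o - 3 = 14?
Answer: -292*sqrt(24922)/17 ≈ -2711.6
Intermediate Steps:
o = 17 (o = 3 + 14 = 17)
D(I) = -5 + 4/I
sqrt(D(o) + Q)*(207 - 499) = sqrt((-5 + 4/17) + 91)*(207 - 499) = sqrt((-5 + 4*(1/17)) + 91)*(-292) = sqrt((-5 + 4/17) + 91)*(-292) = sqrt(-81/17 + 91)*(-292) = sqrt(1466/17)*(-292) = (sqrt(24922)/17)*(-292) = -292*sqrt(24922)/17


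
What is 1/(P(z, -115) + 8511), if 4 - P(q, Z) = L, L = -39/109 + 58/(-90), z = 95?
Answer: 4905/41770991 ≈ 0.00011743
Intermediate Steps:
L = -4916/4905 (L = -39*1/109 + 58*(-1/90) = -39/109 - 29/45 = -4916/4905 ≈ -1.0022)
P(q, Z) = 24536/4905 (P(q, Z) = 4 - 1*(-4916/4905) = 4 + 4916/4905 = 24536/4905)
1/(P(z, -115) + 8511) = 1/(24536/4905 + 8511) = 1/(41770991/4905) = 4905/41770991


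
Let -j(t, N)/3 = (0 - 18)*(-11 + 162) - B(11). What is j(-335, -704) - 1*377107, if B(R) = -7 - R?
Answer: -369007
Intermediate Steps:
j(t, N) = 8100 (j(t, N) = -3*((0 - 18)*(-11 + 162) - (-7 - 1*11)) = -3*(-18*151 - (-7 - 11)) = -3*(-2718 - 1*(-18)) = -3*(-2718 + 18) = -3*(-2700) = 8100)
j(-335, -704) - 1*377107 = 8100 - 1*377107 = 8100 - 377107 = -369007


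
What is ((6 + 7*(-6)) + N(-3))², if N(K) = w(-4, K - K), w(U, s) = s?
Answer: 1296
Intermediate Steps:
N(K) = 0 (N(K) = K - K = 0)
((6 + 7*(-6)) + N(-3))² = ((6 + 7*(-6)) + 0)² = ((6 - 42) + 0)² = (-36 + 0)² = (-36)² = 1296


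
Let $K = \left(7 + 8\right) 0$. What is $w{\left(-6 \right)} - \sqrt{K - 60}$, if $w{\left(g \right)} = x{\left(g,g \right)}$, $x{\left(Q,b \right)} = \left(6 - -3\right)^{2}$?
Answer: $81 - 2 i \sqrt{15} \approx 81.0 - 7.746 i$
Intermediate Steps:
$x{\left(Q,b \right)} = 81$ ($x{\left(Q,b \right)} = \left(6 + 3\right)^{2} = 9^{2} = 81$)
$w{\left(g \right)} = 81$
$K = 0$ ($K = 15 \cdot 0 = 0$)
$w{\left(-6 \right)} - \sqrt{K - 60} = 81 - \sqrt{0 - 60} = 81 - \sqrt{-60} = 81 - 2 i \sqrt{15}$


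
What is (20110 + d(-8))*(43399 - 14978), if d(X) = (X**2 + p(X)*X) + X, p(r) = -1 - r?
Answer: 571546310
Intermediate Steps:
d(X) = X + X**2 + X*(-1 - X) (d(X) = (X**2 + (-1 - X)*X) + X = (X**2 + X*(-1 - X)) + X = X + X**2 + X*(-1 - X))
(20110 + d(-8))*(43399 - 14978) = (20110 + 0)*(43399 - 14978) = 20110*28421 = 571546310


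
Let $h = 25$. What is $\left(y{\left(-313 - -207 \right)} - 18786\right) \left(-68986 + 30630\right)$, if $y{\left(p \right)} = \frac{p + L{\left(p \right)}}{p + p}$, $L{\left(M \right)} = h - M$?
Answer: $\frac{38189697973}{53} \approx 7.2056 \cdot 10^{8}$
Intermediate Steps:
$L{\left(M \right)} = 25 - M$
$y{\left(p \right)} = \frac{25}{2 p}$ ($y{\left(p \right)} = \frac{p - \left(-25 + p\right)}{p + p} = \frac{25}{2 p}$)
$\left(y{\left(-313 - -207 \right)} - 18786\right) \left(-68986 + 30630\right) = \left(\frac{25}{2 \left(-313 - -207\right)} - 18786\right) \left(-68986 + 30630\right) = \left(\frac{25}{2 \left(-313 + 207\right)} - 18786\right) \left(-38356\right) = \left(\frac{25}{2 \left(-106\right)} - 18786\right) \left(-38356\right) = \left(\frac{25}{2} \left(- \frac{1}{106}\right) - 18786\right) \left(-38356\right) = \left(- \frac{25}{212} - 18786\right) \left(-38356\right) = \left(- \frac{3982657}{212}\right) \left(-38356\right) = \frac{38189697973}{53}$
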